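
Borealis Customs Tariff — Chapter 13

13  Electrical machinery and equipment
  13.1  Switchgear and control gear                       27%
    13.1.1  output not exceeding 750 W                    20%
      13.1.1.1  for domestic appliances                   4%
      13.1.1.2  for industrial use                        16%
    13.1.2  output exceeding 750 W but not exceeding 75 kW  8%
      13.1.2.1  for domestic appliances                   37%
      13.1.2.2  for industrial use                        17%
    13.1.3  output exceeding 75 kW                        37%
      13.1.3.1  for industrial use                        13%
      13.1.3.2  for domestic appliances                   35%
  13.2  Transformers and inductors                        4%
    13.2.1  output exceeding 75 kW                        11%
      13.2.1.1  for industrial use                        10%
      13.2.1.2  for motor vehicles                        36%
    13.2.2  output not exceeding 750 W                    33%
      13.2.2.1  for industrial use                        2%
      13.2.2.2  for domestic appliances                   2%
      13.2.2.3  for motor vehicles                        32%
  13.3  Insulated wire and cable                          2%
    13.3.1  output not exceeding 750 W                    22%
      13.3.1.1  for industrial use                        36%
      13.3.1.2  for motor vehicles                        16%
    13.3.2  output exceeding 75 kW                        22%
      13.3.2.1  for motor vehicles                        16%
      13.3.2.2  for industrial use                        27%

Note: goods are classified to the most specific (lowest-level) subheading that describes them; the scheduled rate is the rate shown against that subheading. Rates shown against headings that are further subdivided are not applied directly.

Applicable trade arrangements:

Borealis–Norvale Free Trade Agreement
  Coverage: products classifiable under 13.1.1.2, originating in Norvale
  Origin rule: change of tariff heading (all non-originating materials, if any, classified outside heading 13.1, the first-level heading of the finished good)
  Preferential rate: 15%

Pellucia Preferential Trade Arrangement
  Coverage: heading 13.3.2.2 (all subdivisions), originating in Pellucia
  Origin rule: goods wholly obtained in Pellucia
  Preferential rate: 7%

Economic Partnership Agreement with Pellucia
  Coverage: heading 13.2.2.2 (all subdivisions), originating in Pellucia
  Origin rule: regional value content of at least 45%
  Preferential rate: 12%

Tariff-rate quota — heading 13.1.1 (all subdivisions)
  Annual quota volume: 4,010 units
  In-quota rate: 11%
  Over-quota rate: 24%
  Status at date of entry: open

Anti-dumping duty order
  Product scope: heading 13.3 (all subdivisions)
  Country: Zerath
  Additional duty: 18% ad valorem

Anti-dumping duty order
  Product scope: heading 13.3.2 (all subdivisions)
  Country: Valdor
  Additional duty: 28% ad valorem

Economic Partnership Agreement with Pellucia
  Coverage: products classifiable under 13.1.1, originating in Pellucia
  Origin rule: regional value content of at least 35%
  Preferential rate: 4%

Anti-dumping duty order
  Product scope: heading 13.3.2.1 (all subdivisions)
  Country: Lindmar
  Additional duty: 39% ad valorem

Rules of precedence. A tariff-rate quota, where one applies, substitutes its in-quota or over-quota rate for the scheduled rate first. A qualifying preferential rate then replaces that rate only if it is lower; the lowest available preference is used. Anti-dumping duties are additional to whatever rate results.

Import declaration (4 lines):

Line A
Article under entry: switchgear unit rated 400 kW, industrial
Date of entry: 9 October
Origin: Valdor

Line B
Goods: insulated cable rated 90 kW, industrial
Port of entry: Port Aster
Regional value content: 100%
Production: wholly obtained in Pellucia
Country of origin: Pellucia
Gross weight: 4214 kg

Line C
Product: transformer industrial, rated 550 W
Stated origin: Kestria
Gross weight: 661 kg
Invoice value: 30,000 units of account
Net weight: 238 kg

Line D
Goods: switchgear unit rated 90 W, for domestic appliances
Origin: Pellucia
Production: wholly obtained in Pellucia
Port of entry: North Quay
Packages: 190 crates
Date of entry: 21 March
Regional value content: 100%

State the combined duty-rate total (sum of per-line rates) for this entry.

26%

Line A: switchgear unit → 13.1; rated 400 kW → 13.1.3; industrial → 13.1.3.1. Scheduled 13%. No special measure applies. → 13%.
Line B: insulated cable → 13.3; rated 90 kW → 13.3.2; industrial → 13.3.2.2. Scheduled 27%. Pellucia agreement on 13.3.2.2: wholly obtained → 7% available; Pellucia agreement on 13.2.2.2: 13.3.2.2 not covered; Pellucia agreement on 13.1.1: 13.3.2.2 not covered; preferential 7%. → 7%.
Line C: transformer → 13.2; rated 550 W → 13.2.2; industrial → 13.2.2.1. Scheduled 2%. No special measure applies. → 2%.
Line D: switchgear unit → 13.1; rated 90 W → 13.1.1; for domestic appliances → 13.1.1.1. Scheduled 4%. quota on 13.1.1 open → in-quota 11%; Pellucia agreement on 13.3.2.2: 13.1.1.1 not covered; Pellucia agreement on 13.2.2.2: 13.1.1.1 not covered; Pellucia agreement on 13.1.1: RVC ≥ 35% → 4% available; preferential 4%. → 4%.
Sum: 13% + 7% + 2% + 4% = 26%.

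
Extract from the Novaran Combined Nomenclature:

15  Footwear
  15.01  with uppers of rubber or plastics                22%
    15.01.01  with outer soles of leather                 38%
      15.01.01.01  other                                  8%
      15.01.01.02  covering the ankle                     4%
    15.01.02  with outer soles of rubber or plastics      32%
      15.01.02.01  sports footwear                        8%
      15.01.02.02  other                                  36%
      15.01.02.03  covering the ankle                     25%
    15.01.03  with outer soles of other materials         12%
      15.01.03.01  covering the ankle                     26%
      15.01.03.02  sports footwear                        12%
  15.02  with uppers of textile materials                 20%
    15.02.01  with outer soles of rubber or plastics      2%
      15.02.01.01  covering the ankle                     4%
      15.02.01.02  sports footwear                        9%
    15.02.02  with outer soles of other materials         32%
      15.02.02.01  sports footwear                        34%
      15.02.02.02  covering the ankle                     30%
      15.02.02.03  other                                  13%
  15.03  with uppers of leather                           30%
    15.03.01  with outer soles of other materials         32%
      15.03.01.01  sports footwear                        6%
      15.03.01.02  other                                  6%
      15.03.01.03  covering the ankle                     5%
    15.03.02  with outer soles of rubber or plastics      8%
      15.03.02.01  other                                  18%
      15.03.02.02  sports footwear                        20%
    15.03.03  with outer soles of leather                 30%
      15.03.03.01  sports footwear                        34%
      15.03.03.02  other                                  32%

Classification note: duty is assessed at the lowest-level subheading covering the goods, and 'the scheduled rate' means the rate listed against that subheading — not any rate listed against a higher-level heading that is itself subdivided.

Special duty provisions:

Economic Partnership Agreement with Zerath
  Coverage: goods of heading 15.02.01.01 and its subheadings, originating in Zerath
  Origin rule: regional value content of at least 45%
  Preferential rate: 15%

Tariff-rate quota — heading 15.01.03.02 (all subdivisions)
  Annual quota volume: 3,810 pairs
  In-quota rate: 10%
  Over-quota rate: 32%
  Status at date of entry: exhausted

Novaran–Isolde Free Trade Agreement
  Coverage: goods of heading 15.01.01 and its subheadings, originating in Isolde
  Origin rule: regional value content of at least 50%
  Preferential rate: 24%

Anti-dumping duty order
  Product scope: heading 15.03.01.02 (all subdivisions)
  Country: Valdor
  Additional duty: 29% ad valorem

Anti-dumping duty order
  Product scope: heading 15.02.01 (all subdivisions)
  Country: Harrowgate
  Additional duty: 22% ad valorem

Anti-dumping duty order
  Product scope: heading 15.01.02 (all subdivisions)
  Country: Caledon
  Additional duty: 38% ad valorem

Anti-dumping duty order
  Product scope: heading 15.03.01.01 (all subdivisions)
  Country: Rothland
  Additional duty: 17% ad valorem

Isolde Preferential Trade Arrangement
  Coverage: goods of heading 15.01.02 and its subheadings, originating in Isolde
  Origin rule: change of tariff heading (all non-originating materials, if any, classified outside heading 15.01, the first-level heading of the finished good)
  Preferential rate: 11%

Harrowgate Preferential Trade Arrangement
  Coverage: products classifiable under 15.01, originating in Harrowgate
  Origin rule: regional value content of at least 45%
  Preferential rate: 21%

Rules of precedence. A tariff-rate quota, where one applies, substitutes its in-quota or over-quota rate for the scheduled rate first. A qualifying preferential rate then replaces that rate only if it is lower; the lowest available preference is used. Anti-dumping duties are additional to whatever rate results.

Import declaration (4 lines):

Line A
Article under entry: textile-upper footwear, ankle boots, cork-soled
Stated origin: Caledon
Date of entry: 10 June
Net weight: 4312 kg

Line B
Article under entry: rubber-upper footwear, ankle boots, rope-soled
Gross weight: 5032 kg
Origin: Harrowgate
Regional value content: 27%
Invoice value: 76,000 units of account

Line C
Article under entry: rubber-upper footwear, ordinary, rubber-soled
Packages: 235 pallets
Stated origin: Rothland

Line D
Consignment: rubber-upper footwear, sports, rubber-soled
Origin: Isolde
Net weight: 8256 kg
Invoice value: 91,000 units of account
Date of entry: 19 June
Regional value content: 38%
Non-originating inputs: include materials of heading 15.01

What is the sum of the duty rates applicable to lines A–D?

Line A: textile-upper → 15.02; cork-soled → 15.02.02; ankle boots → 15.02.02.02. Scheduled 30%. No special measure applies. → 30%.
Line B: rubber-upper → 15.01; rope-soled → 15.01.03; ankle boots → 15.01.03.01. Scheduled 26%. Harrowgate agreement on 15.01: RVC < 45%. → 26%.
Line C: rubber-upper → 15.01; rubber-soled → 15.01.02; ordinary → 15.01.02.02. Scheduled 36%. No special measure applies. → 36%.
Line D: rubber-upper → 15.01; rubber-soled → 15.01.02; sports → 15.01.02.01. Scheduled 8%. Isolde agreement on 15.01.01: 15.01.02.01 not covered; Isolde agreement on 15.01.02: CTH not met. → 8%.
Sum: 30% + 26% + 36% + 8% = 100%.

100%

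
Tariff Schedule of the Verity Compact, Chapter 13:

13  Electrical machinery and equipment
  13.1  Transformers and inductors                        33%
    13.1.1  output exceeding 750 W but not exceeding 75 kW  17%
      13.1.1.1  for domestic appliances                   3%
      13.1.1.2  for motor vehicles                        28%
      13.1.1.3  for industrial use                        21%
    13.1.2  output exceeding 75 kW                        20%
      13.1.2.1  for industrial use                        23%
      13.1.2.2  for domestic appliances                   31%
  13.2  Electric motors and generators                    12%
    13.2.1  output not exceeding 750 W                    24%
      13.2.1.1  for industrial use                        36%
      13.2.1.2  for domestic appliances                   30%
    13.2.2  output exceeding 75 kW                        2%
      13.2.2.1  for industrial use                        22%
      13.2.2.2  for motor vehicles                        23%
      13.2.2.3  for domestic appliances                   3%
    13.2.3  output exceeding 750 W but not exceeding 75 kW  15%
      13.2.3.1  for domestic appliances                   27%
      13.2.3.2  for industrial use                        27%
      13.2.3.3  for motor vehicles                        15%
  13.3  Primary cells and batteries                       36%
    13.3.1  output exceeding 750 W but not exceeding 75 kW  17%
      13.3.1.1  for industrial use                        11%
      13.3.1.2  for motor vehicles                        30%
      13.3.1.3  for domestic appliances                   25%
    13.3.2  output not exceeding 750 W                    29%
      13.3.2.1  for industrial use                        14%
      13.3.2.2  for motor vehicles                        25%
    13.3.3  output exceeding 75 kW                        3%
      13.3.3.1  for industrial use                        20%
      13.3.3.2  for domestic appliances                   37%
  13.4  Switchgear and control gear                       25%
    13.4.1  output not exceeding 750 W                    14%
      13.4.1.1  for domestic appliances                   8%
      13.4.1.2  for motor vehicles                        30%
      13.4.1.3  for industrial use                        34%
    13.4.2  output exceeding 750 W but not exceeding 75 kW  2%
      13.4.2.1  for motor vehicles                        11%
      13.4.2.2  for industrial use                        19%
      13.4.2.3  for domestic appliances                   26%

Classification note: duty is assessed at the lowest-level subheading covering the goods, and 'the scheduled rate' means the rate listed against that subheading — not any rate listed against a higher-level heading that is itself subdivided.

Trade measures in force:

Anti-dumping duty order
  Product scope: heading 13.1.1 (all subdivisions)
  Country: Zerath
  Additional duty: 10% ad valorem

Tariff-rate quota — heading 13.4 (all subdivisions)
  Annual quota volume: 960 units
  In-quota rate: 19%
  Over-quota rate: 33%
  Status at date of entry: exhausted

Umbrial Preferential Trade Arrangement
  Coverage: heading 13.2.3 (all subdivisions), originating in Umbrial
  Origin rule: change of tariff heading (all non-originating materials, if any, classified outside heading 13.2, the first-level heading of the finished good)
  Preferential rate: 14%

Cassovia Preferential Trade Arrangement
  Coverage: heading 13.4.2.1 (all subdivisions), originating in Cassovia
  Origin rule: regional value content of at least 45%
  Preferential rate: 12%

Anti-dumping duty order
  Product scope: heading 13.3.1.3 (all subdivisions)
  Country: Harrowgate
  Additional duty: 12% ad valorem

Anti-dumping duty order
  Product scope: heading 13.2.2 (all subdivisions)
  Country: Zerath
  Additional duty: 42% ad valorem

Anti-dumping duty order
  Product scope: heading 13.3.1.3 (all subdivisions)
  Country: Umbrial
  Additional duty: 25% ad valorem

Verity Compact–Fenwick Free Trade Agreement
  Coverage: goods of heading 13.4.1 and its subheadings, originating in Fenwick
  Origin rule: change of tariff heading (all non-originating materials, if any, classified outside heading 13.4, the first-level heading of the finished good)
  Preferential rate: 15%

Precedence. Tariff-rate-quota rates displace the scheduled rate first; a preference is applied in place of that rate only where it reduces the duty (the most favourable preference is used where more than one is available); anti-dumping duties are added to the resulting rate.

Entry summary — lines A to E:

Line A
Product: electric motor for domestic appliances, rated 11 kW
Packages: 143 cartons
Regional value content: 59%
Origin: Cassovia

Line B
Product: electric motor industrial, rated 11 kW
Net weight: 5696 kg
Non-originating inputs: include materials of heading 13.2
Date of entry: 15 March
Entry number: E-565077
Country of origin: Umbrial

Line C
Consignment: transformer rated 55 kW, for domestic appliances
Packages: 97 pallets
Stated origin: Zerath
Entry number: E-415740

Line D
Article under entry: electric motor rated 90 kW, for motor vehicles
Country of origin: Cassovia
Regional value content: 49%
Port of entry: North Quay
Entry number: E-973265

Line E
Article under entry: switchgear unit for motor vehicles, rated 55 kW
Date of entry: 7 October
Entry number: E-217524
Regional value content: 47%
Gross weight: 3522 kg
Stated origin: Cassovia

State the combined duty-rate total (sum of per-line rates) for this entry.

102%

Line A: electric motor → 13.2; rated 11 kW → 13.2.3; for domestic appliances → 13.2.3.1. Scheduled 27%. Cassovia agreement on 13.4.2.1: 13.2.3.1 not covered. → 27%.
Line B: electric motor → 13.2; rated 11 kW → 13.2.3; industrial → 13.2.3.2. Scheduled 27%. Umbrial agreement on 13.2.3: CTH not met. → 27%.
Line C: transformer → 13.1; rated 55 kW → 13.1.1; for domestic appliances → 13.1.1.1. Scheduled 3%. anti-dumping (Zerath, 13.1.1): +10%; total 3% + 10% = 13%. → 13%.
Line D: electric motor → 13.2; rated 90 kW → 13.2.2; for motor vehicles → 13.2.2.2. Scheduled 23%. Cassovia agreement on 13.4.2.1: 13.2.2.2 not covered. → 23%.
Line E: switchgear unit → 13.4; rated 55 kW → 13.4.2; for motor vehicles → 13.4.2.1. Scheduled 11%. quota on 13.4 exhausted → over-quota 33%; Cassovia agreement on 13.4.2.1: RVC ≥ 45% → 12% available; preferential 12%. → 12%.
Sum: 27% + 27% + 13% + 23% + 12% = 102%.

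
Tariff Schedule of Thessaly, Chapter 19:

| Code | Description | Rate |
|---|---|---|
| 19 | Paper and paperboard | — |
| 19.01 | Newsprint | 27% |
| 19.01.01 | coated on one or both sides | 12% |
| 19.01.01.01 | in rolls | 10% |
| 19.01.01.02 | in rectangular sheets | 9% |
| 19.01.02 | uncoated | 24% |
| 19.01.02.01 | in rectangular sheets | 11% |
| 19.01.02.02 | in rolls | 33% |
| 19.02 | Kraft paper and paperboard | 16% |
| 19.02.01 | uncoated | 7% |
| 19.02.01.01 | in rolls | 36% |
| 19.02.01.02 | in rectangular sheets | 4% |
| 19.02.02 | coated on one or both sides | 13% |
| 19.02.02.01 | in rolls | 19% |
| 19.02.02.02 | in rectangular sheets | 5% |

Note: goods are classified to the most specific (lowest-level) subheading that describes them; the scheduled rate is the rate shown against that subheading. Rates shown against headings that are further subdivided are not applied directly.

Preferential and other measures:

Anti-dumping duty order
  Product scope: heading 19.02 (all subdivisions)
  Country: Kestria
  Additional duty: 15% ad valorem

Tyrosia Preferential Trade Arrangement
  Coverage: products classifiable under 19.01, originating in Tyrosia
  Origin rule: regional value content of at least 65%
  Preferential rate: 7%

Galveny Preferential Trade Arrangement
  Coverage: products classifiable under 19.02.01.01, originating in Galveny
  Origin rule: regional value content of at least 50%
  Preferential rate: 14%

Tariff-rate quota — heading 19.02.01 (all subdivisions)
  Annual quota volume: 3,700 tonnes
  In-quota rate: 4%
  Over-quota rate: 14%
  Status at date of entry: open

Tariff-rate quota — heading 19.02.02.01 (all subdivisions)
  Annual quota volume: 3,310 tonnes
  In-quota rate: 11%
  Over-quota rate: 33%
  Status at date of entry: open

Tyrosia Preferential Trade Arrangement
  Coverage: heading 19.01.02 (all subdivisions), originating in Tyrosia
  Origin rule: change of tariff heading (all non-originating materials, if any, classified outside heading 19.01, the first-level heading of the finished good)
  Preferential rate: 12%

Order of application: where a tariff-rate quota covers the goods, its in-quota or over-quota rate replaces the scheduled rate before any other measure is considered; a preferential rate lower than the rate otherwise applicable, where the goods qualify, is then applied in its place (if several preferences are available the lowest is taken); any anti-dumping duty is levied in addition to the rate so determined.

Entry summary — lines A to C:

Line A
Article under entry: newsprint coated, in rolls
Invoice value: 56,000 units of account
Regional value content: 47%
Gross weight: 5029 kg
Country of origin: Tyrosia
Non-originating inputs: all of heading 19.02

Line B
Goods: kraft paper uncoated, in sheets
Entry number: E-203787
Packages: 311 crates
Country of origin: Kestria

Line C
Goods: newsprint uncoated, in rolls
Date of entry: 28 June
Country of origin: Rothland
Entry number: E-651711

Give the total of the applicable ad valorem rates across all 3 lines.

62%

Line A: newsprint → 19.01; coated → 19.01.01; in rolls → 19.01.01.01. Scheduled 10%. Tyrosia agreement on 19.01: RVC < 65%; Tyrosia agreement on 19.01.02: 19.01.01.01 not covered. → 10%.
Line B: kraft paper → 19.02; uncoated → 19.02.01; in sheets → 19.02.01.02. Scheduled 4%. quota on 19.02.01 open → in-quota 4%; anti-dumping (Kestria, 19.02): +15%; total 4% + 15% = 19%. → 19%.
Line C: newsprint → 19.01; uncoated → 19.01.02; in rolls → 19.01.02.02. Scheduled 33%. No special measure applies. → 33%.
Sum: 10% + 19% + 33% = 62%.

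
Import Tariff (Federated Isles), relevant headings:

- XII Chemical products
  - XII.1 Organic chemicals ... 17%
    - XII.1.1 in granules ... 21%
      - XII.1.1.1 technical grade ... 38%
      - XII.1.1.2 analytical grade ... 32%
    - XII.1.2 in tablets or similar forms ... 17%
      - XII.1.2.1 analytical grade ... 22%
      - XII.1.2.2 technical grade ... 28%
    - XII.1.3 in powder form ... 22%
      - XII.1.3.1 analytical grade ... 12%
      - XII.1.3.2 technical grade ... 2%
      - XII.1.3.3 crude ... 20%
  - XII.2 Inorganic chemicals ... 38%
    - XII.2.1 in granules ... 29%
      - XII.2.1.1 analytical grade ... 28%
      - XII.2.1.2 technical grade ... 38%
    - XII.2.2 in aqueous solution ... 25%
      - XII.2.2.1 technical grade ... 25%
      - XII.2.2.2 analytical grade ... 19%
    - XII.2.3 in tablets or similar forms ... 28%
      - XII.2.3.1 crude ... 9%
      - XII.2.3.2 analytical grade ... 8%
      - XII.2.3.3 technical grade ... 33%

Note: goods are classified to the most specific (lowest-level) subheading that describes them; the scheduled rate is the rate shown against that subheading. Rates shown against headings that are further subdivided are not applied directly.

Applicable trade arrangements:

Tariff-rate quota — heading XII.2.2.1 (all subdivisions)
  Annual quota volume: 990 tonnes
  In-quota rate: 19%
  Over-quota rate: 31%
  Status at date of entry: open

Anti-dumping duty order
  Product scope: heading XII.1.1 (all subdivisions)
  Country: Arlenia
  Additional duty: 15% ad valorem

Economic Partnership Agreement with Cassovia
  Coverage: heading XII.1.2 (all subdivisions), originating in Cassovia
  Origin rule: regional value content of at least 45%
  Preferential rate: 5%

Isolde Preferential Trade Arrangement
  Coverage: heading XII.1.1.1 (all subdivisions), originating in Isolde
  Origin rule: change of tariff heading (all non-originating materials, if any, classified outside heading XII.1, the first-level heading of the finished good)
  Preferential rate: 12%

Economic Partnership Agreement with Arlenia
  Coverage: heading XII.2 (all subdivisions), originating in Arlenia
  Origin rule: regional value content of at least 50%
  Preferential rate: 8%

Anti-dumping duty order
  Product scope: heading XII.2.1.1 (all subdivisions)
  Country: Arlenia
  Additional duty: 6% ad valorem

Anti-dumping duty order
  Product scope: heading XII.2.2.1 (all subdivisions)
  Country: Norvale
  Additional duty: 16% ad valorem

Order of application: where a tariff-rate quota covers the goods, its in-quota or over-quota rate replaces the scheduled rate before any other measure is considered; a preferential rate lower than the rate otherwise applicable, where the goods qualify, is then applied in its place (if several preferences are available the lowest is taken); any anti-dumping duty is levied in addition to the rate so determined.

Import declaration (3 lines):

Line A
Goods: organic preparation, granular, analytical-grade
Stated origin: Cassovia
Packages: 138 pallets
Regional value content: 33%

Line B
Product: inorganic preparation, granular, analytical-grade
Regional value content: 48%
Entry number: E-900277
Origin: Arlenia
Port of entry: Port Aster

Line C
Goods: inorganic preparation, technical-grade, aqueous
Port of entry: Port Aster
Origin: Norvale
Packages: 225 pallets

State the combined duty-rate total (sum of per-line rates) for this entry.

101%

Line A: organic → XII.1; granular → XII.1.1; analytical-grade → XII.1.1.2. Scheduled 32%. Cassovia agreement on XII.1.2: XII.1.1.2 not covered. → 32%.
Line B: inorganic → XII.2; granular → XII.2.1; analytical-grade → XII.2.1.1. Scheduled 28%. Arlenia agreement on XII.2: RVC < 50%; anti-dumping (Arlenia, XII.2.1.1): +6%; total 28% + 6% = 34%. → 34%.
Line C: inorganic → XII.2; aqueous → XII.2.2; technical-grade → XII.2.2.1. Scheduled 25%. quota on XII.2.2.1 open → in-quota 19%; anti-dumping (Norvale, XII.2.2.1): +16%; total 19% + 16% = 35%. → 35%.
Sum: 32% + 34% + 35% = 101%.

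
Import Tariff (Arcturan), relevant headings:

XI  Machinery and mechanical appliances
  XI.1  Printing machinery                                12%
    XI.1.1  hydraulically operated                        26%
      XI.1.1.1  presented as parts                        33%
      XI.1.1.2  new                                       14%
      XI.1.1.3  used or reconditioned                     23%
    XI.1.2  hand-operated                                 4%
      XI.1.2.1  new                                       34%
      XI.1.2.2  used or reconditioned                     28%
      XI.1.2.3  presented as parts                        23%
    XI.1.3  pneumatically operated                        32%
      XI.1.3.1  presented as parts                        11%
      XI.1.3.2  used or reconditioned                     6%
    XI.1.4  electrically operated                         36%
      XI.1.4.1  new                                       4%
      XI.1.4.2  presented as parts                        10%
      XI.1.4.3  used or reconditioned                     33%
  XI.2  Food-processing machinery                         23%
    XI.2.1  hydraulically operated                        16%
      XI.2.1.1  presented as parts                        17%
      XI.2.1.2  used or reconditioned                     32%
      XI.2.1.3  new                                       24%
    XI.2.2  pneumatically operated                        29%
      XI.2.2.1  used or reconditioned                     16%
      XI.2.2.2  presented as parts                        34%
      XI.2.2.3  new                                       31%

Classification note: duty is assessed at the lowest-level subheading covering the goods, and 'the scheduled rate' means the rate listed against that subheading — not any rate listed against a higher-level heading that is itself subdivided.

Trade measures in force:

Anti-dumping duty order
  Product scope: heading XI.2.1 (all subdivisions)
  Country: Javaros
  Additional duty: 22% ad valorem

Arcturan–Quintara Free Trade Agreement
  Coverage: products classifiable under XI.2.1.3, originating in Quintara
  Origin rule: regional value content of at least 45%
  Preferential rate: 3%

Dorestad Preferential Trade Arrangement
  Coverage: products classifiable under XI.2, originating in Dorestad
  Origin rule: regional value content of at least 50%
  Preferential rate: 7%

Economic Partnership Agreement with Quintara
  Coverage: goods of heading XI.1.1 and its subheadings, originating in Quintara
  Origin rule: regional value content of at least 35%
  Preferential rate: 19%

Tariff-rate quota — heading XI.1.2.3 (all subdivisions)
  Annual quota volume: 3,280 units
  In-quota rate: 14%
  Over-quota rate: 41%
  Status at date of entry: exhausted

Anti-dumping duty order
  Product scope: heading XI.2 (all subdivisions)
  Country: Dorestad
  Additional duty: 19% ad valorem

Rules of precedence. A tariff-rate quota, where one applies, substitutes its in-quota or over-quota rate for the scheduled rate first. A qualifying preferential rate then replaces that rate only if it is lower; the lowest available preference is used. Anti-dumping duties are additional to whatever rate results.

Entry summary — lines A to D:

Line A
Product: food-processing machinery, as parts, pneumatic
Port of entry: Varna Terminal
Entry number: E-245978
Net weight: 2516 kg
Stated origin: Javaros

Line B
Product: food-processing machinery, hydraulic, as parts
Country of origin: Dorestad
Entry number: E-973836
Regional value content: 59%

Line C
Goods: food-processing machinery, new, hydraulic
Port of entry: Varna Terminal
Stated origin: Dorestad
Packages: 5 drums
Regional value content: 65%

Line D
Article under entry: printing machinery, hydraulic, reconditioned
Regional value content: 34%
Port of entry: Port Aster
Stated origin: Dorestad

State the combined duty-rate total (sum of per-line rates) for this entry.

Line A: food-processing → XI.2; pneumatic → XI.2.2; as parts → XI.2.2.2. Scheduled 34%. No special measure applies. → 34%.
Line B: food-processing → XI.2; hydraulic → XI.2.1; as parts → XI.2.1.1. Scheduled 17%. Dorestad agreement on XI.2: RVC ≥ 50% → 7% available; preferential 7%; anti-dumping (Dorestad, XI.2): +19%; total 7% + 19% = 26%. → 26%.
Line C: food-processing → XI.2; hydraulic → XI.2.1; new → XI.2.1.3. Scheduled 24%. Dorestad agreement on XI.2: RVC ≥ 50% → 7% available; preferential 7%; anti-dumping (Dorestad, XI.2): +19%; total 7% + 19% = 26%. → 26%.
Line D: printing → XI.1; hydraulic → XI.1.1; reconditioned → XI.1.1.3. Scheduled 23%. Dorestad agreement on XI.2: XI.1.1.3 not covered. → 23%.
Sum: 34% + 26% + 26% + 23% = 109%.

109%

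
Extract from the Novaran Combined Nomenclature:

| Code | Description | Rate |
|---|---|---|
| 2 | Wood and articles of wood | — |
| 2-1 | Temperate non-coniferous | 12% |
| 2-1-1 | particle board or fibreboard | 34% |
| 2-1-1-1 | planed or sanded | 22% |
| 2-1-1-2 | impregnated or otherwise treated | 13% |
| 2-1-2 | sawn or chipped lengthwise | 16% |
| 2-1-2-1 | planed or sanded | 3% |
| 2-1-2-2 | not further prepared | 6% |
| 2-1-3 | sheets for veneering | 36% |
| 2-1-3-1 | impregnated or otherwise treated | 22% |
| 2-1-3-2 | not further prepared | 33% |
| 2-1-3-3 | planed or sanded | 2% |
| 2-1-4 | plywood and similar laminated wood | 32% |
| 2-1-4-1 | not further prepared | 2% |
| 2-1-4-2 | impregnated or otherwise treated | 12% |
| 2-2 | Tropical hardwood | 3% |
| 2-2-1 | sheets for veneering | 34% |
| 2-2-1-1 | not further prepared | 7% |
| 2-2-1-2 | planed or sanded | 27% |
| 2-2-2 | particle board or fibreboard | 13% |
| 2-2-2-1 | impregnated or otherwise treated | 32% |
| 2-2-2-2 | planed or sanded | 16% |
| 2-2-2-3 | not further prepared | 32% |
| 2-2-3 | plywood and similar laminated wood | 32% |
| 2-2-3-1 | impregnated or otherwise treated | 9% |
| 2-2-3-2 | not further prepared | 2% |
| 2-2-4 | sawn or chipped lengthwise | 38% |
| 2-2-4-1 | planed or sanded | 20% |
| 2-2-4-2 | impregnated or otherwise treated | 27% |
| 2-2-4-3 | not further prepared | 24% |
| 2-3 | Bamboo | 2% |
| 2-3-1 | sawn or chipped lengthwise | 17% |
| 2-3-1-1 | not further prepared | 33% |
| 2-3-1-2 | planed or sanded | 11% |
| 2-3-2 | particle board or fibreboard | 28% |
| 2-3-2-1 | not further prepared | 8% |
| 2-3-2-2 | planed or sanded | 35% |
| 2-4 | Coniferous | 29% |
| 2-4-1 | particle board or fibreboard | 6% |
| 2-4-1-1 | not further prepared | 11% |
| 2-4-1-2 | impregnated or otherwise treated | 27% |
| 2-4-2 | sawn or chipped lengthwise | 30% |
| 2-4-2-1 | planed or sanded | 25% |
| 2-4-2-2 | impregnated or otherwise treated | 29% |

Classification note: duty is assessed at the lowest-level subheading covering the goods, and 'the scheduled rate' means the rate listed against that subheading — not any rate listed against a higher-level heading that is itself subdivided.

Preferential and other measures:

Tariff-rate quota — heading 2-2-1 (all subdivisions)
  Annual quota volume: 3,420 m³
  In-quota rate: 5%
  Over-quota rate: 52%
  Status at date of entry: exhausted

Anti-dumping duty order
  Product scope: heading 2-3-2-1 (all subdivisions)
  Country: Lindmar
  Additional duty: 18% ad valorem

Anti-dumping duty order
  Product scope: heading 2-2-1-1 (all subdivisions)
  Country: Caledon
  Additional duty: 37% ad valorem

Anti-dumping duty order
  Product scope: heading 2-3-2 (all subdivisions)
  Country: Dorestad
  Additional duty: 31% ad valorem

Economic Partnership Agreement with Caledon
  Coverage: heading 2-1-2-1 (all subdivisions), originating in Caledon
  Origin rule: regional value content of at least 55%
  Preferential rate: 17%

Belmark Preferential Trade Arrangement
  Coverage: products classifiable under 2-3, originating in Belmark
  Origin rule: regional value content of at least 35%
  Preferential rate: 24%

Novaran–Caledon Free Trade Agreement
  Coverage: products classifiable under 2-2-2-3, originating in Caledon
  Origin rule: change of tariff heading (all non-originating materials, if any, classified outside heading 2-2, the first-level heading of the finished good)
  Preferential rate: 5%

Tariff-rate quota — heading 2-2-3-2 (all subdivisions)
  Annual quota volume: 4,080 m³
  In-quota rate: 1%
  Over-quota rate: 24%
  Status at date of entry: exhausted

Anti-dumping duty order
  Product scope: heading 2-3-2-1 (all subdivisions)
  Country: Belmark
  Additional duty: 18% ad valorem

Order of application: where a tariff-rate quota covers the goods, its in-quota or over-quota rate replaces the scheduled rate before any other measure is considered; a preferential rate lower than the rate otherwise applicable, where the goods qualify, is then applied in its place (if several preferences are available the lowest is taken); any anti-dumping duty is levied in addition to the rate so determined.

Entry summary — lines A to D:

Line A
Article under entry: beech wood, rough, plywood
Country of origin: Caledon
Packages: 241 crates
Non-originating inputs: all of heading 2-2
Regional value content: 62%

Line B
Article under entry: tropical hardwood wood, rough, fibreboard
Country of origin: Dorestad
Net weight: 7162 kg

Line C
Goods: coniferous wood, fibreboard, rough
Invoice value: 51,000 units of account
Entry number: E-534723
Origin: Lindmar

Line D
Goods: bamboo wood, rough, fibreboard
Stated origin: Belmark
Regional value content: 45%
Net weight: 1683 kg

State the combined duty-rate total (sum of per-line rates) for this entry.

71%

Line A: beech → 2-1; plywood → 2-1-4; rough → 2-1-4-1. Scheduled 2%. Caledon agreement on 2-1-2-1: 2-1-4-1 not covered; Caledon agreement on 2-2-2-3: 2-1-4-1 not covered. → 2%.
Line B: tropical hardwood → 2-2; fibreboard → 2-2-2; rough → 2-2-2-3. Scheduled 32%. No special measure applies. → 32%.
Line C: coniferous → 2-4; fibreboard → 2-4-1; rough → 2-4-1-1. Scheduled 11%. No special measure applies. → 11%.
Line D: bamboo → 2-3; fibreboard → 2-3-2; rough → 2-3-2-1. Scheduled 8%. Belmark agreement on 2-3: RVC ≥ 35% → 24% available; preference 24% not lower than 8% → no reduction; anti-dumping (Belmark, 2-3-2-1): +18%; total 8% + 18% = 26%. → 26%.
Sum: 2% + 32% + 11% + 26% = 71%.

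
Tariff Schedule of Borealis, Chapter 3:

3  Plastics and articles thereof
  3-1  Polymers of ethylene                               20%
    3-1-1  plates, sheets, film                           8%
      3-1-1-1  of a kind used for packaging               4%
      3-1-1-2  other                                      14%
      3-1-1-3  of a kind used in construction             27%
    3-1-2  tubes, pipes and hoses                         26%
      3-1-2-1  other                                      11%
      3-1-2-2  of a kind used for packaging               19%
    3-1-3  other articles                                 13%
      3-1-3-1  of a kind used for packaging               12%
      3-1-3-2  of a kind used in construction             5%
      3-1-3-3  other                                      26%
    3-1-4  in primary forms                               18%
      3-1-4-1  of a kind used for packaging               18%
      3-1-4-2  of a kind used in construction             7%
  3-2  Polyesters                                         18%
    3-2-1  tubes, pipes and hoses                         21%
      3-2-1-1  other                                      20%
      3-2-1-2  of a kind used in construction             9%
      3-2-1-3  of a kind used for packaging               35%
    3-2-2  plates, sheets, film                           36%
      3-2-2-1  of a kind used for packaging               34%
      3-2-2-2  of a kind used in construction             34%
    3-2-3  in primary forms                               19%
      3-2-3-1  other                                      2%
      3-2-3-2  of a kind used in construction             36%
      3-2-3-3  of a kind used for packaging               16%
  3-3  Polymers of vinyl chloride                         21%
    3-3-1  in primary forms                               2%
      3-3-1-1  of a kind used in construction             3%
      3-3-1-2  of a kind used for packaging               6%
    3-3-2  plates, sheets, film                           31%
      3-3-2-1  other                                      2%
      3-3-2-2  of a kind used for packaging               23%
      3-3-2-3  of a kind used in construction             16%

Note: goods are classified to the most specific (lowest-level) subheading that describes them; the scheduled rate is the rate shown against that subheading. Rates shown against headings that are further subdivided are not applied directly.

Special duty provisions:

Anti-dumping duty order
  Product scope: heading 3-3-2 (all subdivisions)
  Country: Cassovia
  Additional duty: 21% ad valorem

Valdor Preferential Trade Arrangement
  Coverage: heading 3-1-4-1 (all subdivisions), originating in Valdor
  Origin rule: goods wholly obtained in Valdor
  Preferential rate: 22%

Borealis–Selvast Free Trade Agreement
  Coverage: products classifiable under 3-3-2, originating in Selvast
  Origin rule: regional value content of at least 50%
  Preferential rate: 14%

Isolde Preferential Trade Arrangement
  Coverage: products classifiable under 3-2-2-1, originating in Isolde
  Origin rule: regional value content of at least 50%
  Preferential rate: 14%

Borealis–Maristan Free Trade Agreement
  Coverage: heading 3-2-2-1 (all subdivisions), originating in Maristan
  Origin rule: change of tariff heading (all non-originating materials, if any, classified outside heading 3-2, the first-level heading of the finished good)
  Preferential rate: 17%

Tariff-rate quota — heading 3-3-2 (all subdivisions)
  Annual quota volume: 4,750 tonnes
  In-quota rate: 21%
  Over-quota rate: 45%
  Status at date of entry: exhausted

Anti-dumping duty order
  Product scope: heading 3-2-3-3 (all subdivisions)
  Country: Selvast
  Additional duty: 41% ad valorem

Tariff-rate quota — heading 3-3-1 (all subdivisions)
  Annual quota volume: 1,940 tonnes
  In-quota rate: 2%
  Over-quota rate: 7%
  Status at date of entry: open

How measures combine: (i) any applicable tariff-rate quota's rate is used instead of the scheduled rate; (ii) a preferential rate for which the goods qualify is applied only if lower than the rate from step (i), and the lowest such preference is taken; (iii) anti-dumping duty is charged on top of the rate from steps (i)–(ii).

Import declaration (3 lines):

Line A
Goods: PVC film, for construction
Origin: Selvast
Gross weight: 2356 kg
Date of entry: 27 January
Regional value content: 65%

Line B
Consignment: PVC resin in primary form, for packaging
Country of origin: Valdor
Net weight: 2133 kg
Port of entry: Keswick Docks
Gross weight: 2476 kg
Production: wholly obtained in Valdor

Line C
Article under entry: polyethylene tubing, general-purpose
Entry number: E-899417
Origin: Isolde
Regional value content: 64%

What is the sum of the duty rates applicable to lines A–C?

Line A: PVC → 3-3; film → 3-3-2; for construction → 3-3-2-3. Scheduled 16%. quota on 3-3-2 exhausted → over-quota 45%; Selvast agreement on 3-3-2: RVC ≥ 50% → 14% available; preferential 14%. → 14%.
Line B: PVC → 3-3; resin in primary form → 3-3-1; for packaging → 3-3-1-2. Scheduled 6%. quota on 3-3-1 open → in-quota 2%; Valdor agreement on 3-1-4-1: 3-3-1-2 not covered. → 2%.
Line C: polyethylene → 3-1; tubing → 3-1-2; general-purpose → 3-1-2-1. Scheduled 11%. Isolde agreement on 3-2-2-1: 3-1-2-1 not covered. → 11%.
Sum: 14% + 2% + 11% = 27%.

27%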